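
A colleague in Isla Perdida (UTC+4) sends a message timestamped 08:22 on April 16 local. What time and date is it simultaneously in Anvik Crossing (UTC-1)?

03:22 on April 16

In UTC: 08:22 − 4:00 = 04:22 on Apr 16.
Anvik Crossing is UTC−1:00: 04:22 − 1:00 = 03:22 on Apr 16.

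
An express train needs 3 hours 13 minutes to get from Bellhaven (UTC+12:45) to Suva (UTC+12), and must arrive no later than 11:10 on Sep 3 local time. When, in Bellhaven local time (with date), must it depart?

08:42 on September 3

Target arrival in UTC: 11:10 − 12:00 = 23:10 on Sep 2.
Subtract 3 hours 13 minutes → departure 19:57 UTC on Sep 2.
Bellhaven is UTC+12:45: 19:57 + 12:45 = 08:42 on Sep 3.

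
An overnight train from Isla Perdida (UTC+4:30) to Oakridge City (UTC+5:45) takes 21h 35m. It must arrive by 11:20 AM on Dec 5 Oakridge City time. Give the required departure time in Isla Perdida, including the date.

12:30 PM on Dec 4

Target arrival in UTC: 11:20 AM − 5:45 = 5:35 AM on Dec 5.
Subtract 21 hours 35 minutes → departure 8:00 AM UTC on Dec 4.
Isla Perdida is UTC+4:30: 8:00 AM + 4:30 = 12:30 PM on Dec 4.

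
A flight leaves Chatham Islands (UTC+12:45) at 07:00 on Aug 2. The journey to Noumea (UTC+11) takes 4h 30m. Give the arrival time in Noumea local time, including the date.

Convert departure to UTC: 07:00 − 12:45 = 18:15 UTC on Aug 1.
Add 4 hours and 30 minutes travel time → 22:45 UTC.
Noumea is UTC+11:00, so local arrival = 22:45 + 11:00 = 09:45 on Aug 2.

09:45 on Aug 2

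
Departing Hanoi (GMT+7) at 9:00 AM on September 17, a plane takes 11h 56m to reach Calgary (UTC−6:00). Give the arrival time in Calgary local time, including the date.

Convert departure to UTC: 9:00 AM − 7:00 = 2:00 AM UTC on Sep 17.
Add 11 hours and 56 minutes travel time → 1:56 PM UTC.
Calgary is UTC−6:00, so local arrival = 1:56 PM − 6:00 = 7:56 AM on Sep 17.

7:56 AM on September 17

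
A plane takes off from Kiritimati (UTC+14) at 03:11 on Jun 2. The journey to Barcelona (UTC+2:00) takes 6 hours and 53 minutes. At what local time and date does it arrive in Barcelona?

22:04 on Jun 1

Barcelona is 12:00 behind Kiritimati.
After 6 hours and 53 minutes it is 10:04 in Kiritimati.
Shift by the zone difference: 10:04 − 12:00 = 22:04 on Jun 1 in Barcelona.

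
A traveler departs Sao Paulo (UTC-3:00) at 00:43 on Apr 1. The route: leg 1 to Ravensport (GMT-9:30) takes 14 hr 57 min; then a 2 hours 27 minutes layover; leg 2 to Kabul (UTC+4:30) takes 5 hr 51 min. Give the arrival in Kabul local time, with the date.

Convert departure to UTC: 00:43 + 3:00 = 03:43 UTC on Apr 1.
Add 14 hours 57 minutes leg 1 → 18:40 UTC.
Add 2 hours and 27 minutes layover in Ravensport → 21:07 UTC.
Add 5 hours and 51 minutes leg 2 → 02:58 UTC (Apr 2).
Kabul is UTC+4:30, so local arrival = 02:58 + 4:30 = 07:28 on Apr 2.

07:28 on April 2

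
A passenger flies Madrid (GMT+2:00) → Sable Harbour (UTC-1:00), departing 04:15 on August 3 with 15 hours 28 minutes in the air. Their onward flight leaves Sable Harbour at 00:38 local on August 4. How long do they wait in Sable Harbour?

7 hours 55 minutes

Convert departure to UTC: 04:15 − 2:00 = 02:15 UTC on Aug 3.
Add 15 hours 28 minutes flight time → 17:43 UTC.
Sable Harbour is UTC−1:00, so local arrival = 17:43 − 1:00 = 16:43 on Aug 3.
Layover = 00:38 − 16:43 (+1 day) = 7 hours 55 minutes.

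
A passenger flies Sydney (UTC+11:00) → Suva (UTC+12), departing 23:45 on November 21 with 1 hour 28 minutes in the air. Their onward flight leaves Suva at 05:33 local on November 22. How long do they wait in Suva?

3 hours 20 minutes

Convert departure to UTC: 23:45 − 11:00 = 12:45 UTC on Nov 21.
Add 1 hour and 28 minutes flight time → 14:13 UTC.
Suva is UTC+12:00, so local arrival = 14:13 + 12:00 = 02:13 on Nov 22.
Layover = 05:33 − 02:13 = 3 hours 20 minutes.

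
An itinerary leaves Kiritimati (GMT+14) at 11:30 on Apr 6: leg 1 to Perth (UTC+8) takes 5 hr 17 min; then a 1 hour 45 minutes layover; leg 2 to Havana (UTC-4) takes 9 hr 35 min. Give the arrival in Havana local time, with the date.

Convert departure to UTC: 11:30 − 14:00 = 21:30 UTC on Apr 5.
Add 5 hours 17 minutes leg 1 → 02:47 UTC (Apr 6).
Add 1 hour 45 minutes layover in Perth → 04:32 UTC.
Add 9 hours and 35 minutes leg 2 → 14:07 UTC.
Havana is UTC−4:00, so local arrival = 14:07 − 4:00 = 10:07 on Apr 6.

10:07 on April 6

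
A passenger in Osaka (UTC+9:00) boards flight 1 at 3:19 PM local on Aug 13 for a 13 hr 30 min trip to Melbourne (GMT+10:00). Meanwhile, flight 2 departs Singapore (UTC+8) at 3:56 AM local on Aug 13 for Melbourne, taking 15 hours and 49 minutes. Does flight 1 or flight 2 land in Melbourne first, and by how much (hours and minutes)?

Flight 1 in UTC: 3:19 PM − 9:00 = 6:19 AM on Aug 13.
+13 hours and 30 minutes → arrive 7:49 PM UTC on Aug 13.
Flight 2 in UTC: 3:56 AM − 8:00 = 7:56 PM on Aug 12.
+15 hours and 49 minutes → arrive 11:45 AM UTC on Aug 13.
Flight 2 lands earlier by 8 hours 4 minutes.

the second, by 8 hours 4 minutes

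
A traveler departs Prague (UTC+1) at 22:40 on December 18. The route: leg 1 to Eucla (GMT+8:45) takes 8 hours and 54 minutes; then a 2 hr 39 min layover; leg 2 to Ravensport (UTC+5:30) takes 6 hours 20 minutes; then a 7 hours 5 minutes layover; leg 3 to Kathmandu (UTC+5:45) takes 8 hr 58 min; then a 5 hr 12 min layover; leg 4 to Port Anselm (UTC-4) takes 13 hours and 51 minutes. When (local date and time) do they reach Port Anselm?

Convert departure to UTC: 22:40 − 1:00 = 21:40 UTC on Dec 18.
Add 8 hours and 54 minutes leg 1 → 06:34 UTC (Dec 19).
Add 2 hours and 39 minutes layover in Eucla → 09:13 UTC.
Add 6 hours 20 minutes leg 2 → 15:33 UTC.
Add 7 hours and 5 minutes layover in Ravensport → 22:38 UTC.
Add 8 hours 58 minutes leg 3 → 07:36 UTC (Dec 20).
Add 5 hours 12 minutes layover in Kathmandu → 12:48 UTC.
Add 13 hours 51 minutes leg 4 → 02:39 UTC (Dec 21).
Port Anselm is UTC−4:00, so local arrival = 02:39 − 4:00 = 22:39 on Dec 20.

22:39 on Dec 20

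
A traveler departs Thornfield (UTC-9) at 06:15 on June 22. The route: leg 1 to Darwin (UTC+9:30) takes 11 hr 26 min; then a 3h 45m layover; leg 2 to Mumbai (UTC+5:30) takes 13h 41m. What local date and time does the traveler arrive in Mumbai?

01:37 on Jun 24

Convert departure to UTC: 06:15 + 9:00 = 15:15 UTC on Jun 22.
Add 11 hours 26 minutes leg 1 → 02:41 UTC (Jun 23).
Add 3 hours 45 minutes layover in Darwin → 06:26 UTC.
Add 13 hours and 41 minutes leg 2 → 20:07 UTC.
Mumbai is UTC+5:30, so local arrival = 20:07 + 5:30 = 01:37 on Jun 24.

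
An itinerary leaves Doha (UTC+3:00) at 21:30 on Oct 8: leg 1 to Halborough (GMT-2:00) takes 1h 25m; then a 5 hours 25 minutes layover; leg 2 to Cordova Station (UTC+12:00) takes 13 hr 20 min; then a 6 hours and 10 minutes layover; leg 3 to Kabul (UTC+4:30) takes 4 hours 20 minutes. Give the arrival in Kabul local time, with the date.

05:40 on October 10

Convert departure to UTC: 21:30 − 3:00 = 18:30 UTC on Oct 8.
Add 1 hour and 25 minutes leg 1 → 19:55 UTC.
Add 5 hours and 25 minutes layover in Halborough → 01:20 UTC (Oct 9).
Add 13 hours 20 minutes leg 2 → 14:40 UTC.
Add 6 hours and 10 minutes layover in Cordova Station → 20:50 UTC.
Add 4 hours and 20 minutes leg 3 → 01:10 UTC (Oct 10).
Kabul is UTC+4:30, so local arrival = 01:10 + 4:30 = 05:40 on Oct 10.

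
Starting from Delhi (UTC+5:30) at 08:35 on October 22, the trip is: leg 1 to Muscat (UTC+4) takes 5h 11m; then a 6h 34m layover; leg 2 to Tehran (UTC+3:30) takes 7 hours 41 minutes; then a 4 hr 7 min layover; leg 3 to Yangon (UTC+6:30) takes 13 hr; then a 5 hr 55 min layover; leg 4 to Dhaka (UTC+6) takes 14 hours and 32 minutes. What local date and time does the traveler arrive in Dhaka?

Convert departure to UTC: 08:35 − 5:30 = 03:05 UTC on Oct 22.
Add 5 hours 11 minutes leg 1 → 08:16 UTC.
Add 6 hours and 34 minutes layover in Muscat → 14:50 UTC.
Add 7 hours and 41 minutes leg 2 → 22:31 UTC.
Add 4 hours and 7 minutes layover in Tehran → 02:38 UTC (Oct 23).
Add 13 hours leg 3 → 15:38 UTC.
Add 5 hours and 55 minutes layover in Yangon → 21:33 UTC.
Add 14 hours and 32 minutes leg 4 → 12:05 UTC (Oct 24).
Dhaka is UTC+6:00, so local arrival = 12:05 + 6:00 = 18:05 on Oct 24.

18:05 on Oct 24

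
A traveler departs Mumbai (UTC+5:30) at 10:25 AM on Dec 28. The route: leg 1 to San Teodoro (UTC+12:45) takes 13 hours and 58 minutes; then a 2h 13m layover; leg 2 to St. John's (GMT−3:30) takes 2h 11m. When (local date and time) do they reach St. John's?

7:47 PM on December 28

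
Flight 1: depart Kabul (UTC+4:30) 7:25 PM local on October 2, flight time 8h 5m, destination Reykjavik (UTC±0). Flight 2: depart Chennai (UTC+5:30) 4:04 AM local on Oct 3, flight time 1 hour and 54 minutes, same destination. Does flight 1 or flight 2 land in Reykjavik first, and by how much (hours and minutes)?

the first, by 1 hour 28 minutes

Flight 1 in UTC: 7:25 PM − 4:30 = 2:55 PM on Oct 2.
+8 hours and 5 minutes → arrive 11:00 PM UTC on Oct 2.
Flight 2 in UTC: 4:04 AM − 5:30 = 10:34 PM on Oct 2.
+1 hour and 54 minutes → arrive 12:28 AM UTC on Oct 3.
Flight 1 lands earlier by 1 hour 28 minutes.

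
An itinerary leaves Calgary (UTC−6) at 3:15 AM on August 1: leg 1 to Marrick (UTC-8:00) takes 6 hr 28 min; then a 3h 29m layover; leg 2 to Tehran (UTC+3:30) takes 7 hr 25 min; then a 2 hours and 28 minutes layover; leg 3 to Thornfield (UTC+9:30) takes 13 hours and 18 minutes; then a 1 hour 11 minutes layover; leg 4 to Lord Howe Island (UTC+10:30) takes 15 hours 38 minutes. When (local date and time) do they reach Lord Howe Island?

Convert departure to UTC: 3:15 AM + 6:00 = 9:15 AM UTC on Aug 1.
Add 6 hours and 28 minutes leg 1 → 3:43 PM UTC.
Add 3 hours and 29 minutes layover in Marrick → 7:12 PM UTC.
Add 7 hours 25 minutes leg 2 → 2:37 AM UTC (Aug 2).
Add 2 hours 28 minutes layover in Tehran → 5:05 AM UTC.
Add 13 hours and 18 minutes leg 3 → 6:23 PM UTC.
Add 1 hour 11 minutes layover in Thornfield → 7:34 PM UTC.
Add 15 hours 38 minutes leg 4 → 11:12 AM UTC (Aug 3).
Lord Howe Island is UTC+10:30, so local arrival = 11:12 AM + 10:30 = 9:42 PM on Aug 3.

9:42 PM on August 3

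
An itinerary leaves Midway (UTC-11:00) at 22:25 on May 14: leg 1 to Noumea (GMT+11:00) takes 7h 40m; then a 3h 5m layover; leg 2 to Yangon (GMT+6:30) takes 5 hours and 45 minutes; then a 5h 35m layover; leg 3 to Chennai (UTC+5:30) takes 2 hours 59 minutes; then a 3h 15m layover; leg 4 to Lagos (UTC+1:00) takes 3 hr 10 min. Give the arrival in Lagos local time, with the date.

Convert departure to UTC: 22:25 + 11:00 = 09:25 UTC on May 15.
Add 7 hours 40 minutes leg 1 → 17:05 UTC.
Add 3 hours and 5 minutes layover in Noumea → 20:10 UTC.
Add 5 hours and 45 minutes leg 2 → 01:55 UTC (May 16).
Add 5 hours and 35 minutes layover in Yangon → 07:30 UTC.
Add 2 hours 59 minutes leg 3 → 10:29 UTC.
Add 3 hours 15 minutes layover in Chennai → 13:44 UTC.
Add 3 hours 10 minutes leg 4 → 16:54 UTC.
Lagos is UTC+1:00, so local arrival = 16:54 + 1:00 = 17:54 on May 16.

17:54 on May 16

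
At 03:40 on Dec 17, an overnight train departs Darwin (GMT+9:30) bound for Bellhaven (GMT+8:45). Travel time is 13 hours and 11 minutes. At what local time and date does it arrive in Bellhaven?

Bellhaven is 0:45 behind Darwin.
After 13 hours 11 minutes it is 16:51 in Darwin.
Shift by the zone difference: 16:51 − 0:45 = 16:06 on Dec 17 in Bellhaven.

16:06 on December 17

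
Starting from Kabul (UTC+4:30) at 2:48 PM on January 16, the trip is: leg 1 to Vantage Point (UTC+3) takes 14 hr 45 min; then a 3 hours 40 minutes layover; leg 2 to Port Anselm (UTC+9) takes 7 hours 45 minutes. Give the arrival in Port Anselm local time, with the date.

9:28 PM on January 17

Convert departure to UTC: 2:48 PM − 4:30 = 10:18 AM UTC on Jan 16.
Add 14 hours 45 minutes leg 1 → 1:03 AM UTC (Jan 17).
Add 3 hours and 40 minutes layover in Vantage Point → 4:43 AM UTC.
Add 7 hours 45 minutes leg 2 → 12:28 PM UTC.
Port Anselm is UTC+9:00, so local arrival = 12:28 PM + 9:00 = 9:28 PM on Jan 17.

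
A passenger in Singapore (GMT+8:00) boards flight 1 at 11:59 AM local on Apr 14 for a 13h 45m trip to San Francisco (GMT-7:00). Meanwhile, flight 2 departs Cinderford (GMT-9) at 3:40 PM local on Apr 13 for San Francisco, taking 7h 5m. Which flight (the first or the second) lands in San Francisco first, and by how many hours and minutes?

the second, by 9 hours 59 minutes

Flight 1 in UTC: 11:59 AM − 8:00 = 3:59 AM on Apr 14.
+13 hours 45 minutes → arrive 5:44 PM UTC on Apr 14.
Flight 2 in UTC: 3:40 PM + 9:00 = 12:40 AM on Apr 14.
+7 hours 5 minutes → arrive 7:45 AM UTC on Apr 14.
Flight 2 lands earlier by 9 hours 59 minutes.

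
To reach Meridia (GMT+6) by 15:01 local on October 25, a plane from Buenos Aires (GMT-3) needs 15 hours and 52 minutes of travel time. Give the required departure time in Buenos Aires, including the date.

14:09 on October 24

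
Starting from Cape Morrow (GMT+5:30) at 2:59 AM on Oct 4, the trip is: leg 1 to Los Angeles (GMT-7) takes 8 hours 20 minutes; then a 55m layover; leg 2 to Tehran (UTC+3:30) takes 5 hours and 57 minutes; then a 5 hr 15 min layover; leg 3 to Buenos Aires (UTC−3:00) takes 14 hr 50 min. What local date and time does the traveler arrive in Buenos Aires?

5:46 AM on October 5

Convert departure to UTC: 2:59 AM − 5:30 = 9:29 PM UTC on Oct 3.
Add 8 hours and 20 minutes leg 1 → 5:49 AM UTC (Oct 4).
Add 55 minutes layover in Los Angeles → 6:44 AM UTC.
Add 5 hours and 57 minutes leg 2 → 12:41 PM UTC.
Add 5 hours 15 minutes layover in Tehran → 5:56 PM UTC.
Add 14 hours 50 minutes leg 3 → 8:46 AM UTC (Oct 5).
Buenos Aires is UTC−3:00, so local arrival = 8:46 AM − 3:00 = 5:46 AM on Oct 5.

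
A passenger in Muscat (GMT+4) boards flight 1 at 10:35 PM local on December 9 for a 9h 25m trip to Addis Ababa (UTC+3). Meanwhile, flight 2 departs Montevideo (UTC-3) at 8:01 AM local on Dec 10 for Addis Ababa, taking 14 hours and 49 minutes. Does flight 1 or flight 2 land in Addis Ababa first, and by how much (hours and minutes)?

the first, by 21 hours 50 minutes

Flight 1 in UTC: 10:35 PM − 4:00 = 6:35 PM on Dec 9.
+9 hours 25 minutes → arrive 4:00 AM UTC on Dec 10.
Flight 2 in UTC: 8:01 AM + 3:00 = 11:01 AM on Dec 10.
+14 hours and 49 minutes → arrive 1:50 AM UTC on Dec 11.
Flight 1 lands earlier by 21 hours 50 minutes.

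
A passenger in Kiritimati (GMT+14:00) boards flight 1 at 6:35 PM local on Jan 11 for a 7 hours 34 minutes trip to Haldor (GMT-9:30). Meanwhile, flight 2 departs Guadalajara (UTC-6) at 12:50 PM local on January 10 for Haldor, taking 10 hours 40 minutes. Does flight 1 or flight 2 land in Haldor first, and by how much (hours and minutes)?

the second, by 6 hours 39 minutes

Flight 1 in UTC: 6:35 PM − 14:00 = 4:35 AM on Jan 11.
+7 hours and 34 minutes → arrive 12:09 PM UTC on Jan 11.
Flight 2 in UTC: 12:50 PM + 6:00 = 6:50 PM on Jan 10.
+10 hours 40 minutes → arrive 5:30 AM UTC on Jan 11.
Flight 2 lands earlier by 6 hours 39 minutes.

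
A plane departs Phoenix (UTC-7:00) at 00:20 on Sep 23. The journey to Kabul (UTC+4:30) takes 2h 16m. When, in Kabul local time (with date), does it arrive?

14:06 on September 23

Convert departure to UTC: 00:20 + 7:00 = 07:20 UTC on Sep 23.
Add 2 hours and 16 minutes travel time → 09:36 UTC.
Kabul is UTC+4:30, so local arrival = 09:36 + 4:30 = 14:06 on Sep 23.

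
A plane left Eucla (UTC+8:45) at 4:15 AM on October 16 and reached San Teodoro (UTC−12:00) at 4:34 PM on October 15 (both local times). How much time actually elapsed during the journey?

9 hours 4 minutes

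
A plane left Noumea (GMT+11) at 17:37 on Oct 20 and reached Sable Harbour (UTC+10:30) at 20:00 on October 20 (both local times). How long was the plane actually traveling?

2 hours 53 minutes

Departure in UTC: 17:37 − 11:00 = 06:37 on Oct 20.
Arrival in UTC: 20:00 − 10:30 = 09:30 on Oct 20.
Elapsed = 09:30 − 06:37 = 2 hours 53 minutes.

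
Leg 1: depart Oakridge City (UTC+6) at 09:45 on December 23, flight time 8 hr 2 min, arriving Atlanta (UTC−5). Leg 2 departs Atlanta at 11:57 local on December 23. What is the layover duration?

Convert departure to UTC: 09:45 − 6:00 = 03:45 UTC on Dec 23.
Add 8 hours and 2 minutes flight time → 11:47 UTC.
Atlanta is UTC−5:00, so local arrival = 11:47 − 5:00 = 06:47 on Dec 23.
Layover = 11:57 − 06:47 = 5 hours 10 minutes.

5 hours 10 minutes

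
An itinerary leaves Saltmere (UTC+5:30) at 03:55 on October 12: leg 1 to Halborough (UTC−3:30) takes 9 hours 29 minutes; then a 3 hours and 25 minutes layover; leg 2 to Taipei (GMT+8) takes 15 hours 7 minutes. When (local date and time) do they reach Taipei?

10:26 on October 13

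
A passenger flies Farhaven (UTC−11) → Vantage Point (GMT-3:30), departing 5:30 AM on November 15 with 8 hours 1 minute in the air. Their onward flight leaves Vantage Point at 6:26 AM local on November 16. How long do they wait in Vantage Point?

9 hours 25 minutes

Convert departure to UTC: 5:30 AM + 11:00 = 4:30 PM UTC on Nov 15.
Add 8 hours and 1 minute flight time → 12:31 AM UTC (Nov 16).
Vantage Point is UTC−3:30, so local arrival = 12:31 AM − 3:30 = 9:01 PM on Nov 15.
Layover = 6:26 AM − 9:01 PM (+1 day) = 9 hours 25 minutes.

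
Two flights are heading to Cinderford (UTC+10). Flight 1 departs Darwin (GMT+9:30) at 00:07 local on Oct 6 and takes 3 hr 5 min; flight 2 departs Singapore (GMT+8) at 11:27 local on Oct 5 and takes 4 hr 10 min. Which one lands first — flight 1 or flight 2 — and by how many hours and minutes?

Flight 1 in UTC: 00:07 − 9:30 = 14:37 on Oct 5.
+3 hours and 5 minutes → arrive 17:42 UTC on Oct 5.
Flight 2 in UTC: 11:27 − 8:00 = 03:27 on Oct 5.
+4 hours 10 minutes → arrive 07:37 UTC on Oct 5.
Flight 2 lands earlier by 10 hours 5 minutes.

the second, by 10 hours 5 minutes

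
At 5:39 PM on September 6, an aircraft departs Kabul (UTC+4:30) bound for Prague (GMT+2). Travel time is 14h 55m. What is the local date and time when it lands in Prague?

Convert departure to UTC: 5:39 PM − 4:30 = 1:09 PM UTC on Sep 6.
Add 14 hours 55 minutes travel time → 4:04 AM UTC (Sep 7).
Prague is UTC+2:00, so local arrival = 4:04 AM + 2:00 = 6:04 AM on Sep 7.

6:04 AM on September 7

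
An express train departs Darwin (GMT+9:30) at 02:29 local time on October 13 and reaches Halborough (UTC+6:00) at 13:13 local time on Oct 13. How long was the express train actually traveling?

Departure in UTC: 02:29 − 9:30 = 16:59 on Oct 12.
Arrival in UTC: 13:13 − 6:00 = 07:13 on Oct 13.
Elapsed = 07:13 − 16:59 (+1 day) = 14 hours 14 minutes.

14 hours 14 minutes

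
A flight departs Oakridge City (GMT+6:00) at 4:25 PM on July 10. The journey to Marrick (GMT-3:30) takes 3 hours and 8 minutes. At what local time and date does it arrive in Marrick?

Convert departure to UTC: 4:25 PM − 6:00 = 10:25 AM UTC on Jul 10.
Add 3 hours 8 minutes travel time → 1:33 PM UTC.
Marrick is UTC−3:30, so local arrival = 1:33 PM − 3:30 = 10:03 AM on Jul 10.

10:03 AM on July 10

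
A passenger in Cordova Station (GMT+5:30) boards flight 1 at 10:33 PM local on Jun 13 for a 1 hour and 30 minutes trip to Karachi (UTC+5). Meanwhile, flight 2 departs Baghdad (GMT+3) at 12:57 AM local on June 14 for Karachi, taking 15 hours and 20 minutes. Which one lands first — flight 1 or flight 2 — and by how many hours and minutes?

the first, by 18 hours 44 minutes

Flight 1 in UTC: 10:33 PM − 5:30 = 5:03 PM on Jun 13.
+1 hour 30 minutes → arrive 6:33 PM UTC on Jun 13.
Flight 2 in UTC: 12:57 AM − 3:00 = 9:57 PM on Jun 13.
+15 hours and 20 minutes → arrive 1:17 PM UTC on Jun 14.
Flight 1 lands earlier by 18 hours 44 minutes.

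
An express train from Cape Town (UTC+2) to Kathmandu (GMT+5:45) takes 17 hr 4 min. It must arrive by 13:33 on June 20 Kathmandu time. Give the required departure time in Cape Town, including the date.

Target arrival in UTC: 13:33 − 5:45 = 07:48 on Jun 20.
Subtract 17 hours 4 minutes → departure 14:44 UTC on Jun 19.
Cape Town is UTC+2:00: 14:44 + 2:00 = 16:44 on Jun 19.

16:44 on Jun 19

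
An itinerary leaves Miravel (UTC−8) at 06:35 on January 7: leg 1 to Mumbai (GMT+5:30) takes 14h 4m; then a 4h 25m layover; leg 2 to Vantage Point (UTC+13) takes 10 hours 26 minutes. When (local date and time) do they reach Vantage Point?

08:30 on Jan 9

Convert departure to UTC: 06:35 + 8:00 = 14:35 UTC on Jan 7.
Add 14 hours and 4 minutes leg 1 → 04:39 UTC (Jan 8).
Add 4 hours and 25 minutes layover in Mumbai → 09:04 UTC.
Add 10 hours 26 minutes leg 2 → 19:30 UTC.
Vantage Point is UTC+13:00, so local arrival = 19:30 + 13:00 = 08:30 on Jan 9.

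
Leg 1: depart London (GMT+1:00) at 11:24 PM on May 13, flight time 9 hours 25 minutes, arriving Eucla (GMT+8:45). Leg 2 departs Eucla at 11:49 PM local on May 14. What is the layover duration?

7 hours 15 minutes

Convert departure to UTC: 11:24 PM − 1:00 = 10:24 PM UTC on May 13.
Add 9 hours and 25 minutes flight time → 7:49 AM UTC (May 14).
Eucla is UTC+8:45, so local arrival = 7:49 AM + 8:45 = 4:34 PM on May 14.
Layover = 11:49 PM − 4:34 PM = 7 hours 15 minutes.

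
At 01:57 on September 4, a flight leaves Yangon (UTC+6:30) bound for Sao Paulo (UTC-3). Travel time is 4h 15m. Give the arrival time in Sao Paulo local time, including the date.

20:42 on September 3

Sao Paulo is 9:30 behind Yangon.
After 4 hours 15 minutes it is 06:12 in Yangon.
Shift by the zone difference: 06:12 − 9:30 = 20:42 on Sep 3 in Sao Paulo.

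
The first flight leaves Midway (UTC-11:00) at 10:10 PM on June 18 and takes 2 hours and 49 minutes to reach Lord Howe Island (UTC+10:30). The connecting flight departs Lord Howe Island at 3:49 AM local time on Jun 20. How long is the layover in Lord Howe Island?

Convert departure to UTC: 10:10 PM + 11:00 = 9:10 AM UTC on Jun 19.
Add 2 hours and 49 minutes flight time → 11:59 AM UTC.
Lord Howe Island is UTC+10:30, so local arrival = 11:59 AM + 10:30 = 10:29 PM on Jun 19.
Layover = 3:49 AM − 10:29 PM (+1 day) = 5 hours 20 minutes.

5 hours 20 minutes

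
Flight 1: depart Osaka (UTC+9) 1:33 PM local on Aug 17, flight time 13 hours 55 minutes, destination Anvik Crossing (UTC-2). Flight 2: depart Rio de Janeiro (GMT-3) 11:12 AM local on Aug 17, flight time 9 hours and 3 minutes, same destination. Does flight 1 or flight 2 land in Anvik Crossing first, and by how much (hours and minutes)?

Flight 1 in UTC: 1:33 PM − 9:00 = 4:33 AM on Aug 17.
+13 hours and 55 minutes → arrive 6:28 PM UTC on Aug 17.
Flight 2 in UTC: 11:12 AM + 3:00 = 2:12 PM on Aug 17.
+9 hours and 3 minutes → arrive 11:15 PM UTC on Aug 17.
Flight 1 lands earlier by 4 hours 47 minutes.

the first, by 4 hours 47 minutes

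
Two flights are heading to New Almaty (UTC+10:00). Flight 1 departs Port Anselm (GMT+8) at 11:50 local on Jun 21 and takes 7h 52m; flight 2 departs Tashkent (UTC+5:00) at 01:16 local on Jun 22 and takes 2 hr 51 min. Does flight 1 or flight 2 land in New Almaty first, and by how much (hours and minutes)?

Flight 1 in UTC: 11:50 − 8:00 = 03:50 on Jun 21.
+7 hours and 52 minutes → arrive 11:42 UTC on Jun 21.
Flight 2 in UTC: 01:16 − 5:00 = 20:16 on Jun 21.
+2 hours 51 minutes → arrive 23:07 UTC on Jun 21.
Flight 1 lands earlier by 11 hours 25 minutes.

the first, by 11 hours 25 minutes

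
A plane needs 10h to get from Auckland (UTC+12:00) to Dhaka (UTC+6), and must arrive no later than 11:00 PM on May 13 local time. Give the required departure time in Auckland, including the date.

Target arrival in UTC: 11:00 PM − 6:00 = 5:00 PM on May 13.
Subtract 10 hours → departure 7:00 AM UTC on May 13.
Auckland is UTC+12:00: 7:00 AM + 12:00 = 7:00 PM on May 13.

7:00 PM on May 13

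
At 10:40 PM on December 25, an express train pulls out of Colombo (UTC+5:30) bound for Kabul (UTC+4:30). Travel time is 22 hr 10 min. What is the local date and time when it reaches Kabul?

Convert departure to UTC: 10:40 PM − 5:30 = 5:10 PM UTC on Dec 25.
Add 22 hours and 10 minutes travel time → 3:20 PM UTC (Dec 26).
Kabul is UTC+4:30, so local arrival = 3:20 PM + 4:30 = 7:50 PM on Dec 26.

7:50 PM on Dec 26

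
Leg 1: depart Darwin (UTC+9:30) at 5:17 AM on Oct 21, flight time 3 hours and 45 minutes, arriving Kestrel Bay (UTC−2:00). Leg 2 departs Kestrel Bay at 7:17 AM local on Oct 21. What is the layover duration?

9 hours 45 minutes

Convert departure to UTC: 5:17 AM − 9:30 = 7:47 PM UTC on Oct 20.
Add 3 hours 45 minutes flight time → 11:32 PM UTC.
Kestrel Bay is UTC−2:00, so local arrival = 11:32 PM − 2:00 = 9:32 PM on Oct 20.
Layover = 7:17 AM − 9:32 PM (+1 day) = 9 hours 45 minutes.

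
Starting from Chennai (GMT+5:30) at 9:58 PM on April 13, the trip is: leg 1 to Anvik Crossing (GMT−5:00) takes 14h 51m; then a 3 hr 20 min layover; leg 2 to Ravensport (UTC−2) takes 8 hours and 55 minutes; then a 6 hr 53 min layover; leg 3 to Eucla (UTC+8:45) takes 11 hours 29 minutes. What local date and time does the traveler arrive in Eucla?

10:41 PM on Apr 15

Convert departure to UTC: 9:58 PM − 5:30 = 4:28 PM UTC on Apr 13.
Add 14 hours 51 minutes leg 1 → 7:19 AM UTC (Apr 14).
Add 3 hours and 20 minutes layover in Anvik Crossing → 10:39 AM UTC.
Add 8 hours 55 minutes leg 2 → 7:34 PM UTC.
Add 6 hours and 53 minutes layover in Ravensport → 2:27 AM UTC (Apr 15).
Add 11 hours and 29 minutes leg 3 → 1:56 PM UTC.
Eucla is UTC+8:45, so local arrival = 1:56 PM + 8:45 = 10:41 PM on Apr 15.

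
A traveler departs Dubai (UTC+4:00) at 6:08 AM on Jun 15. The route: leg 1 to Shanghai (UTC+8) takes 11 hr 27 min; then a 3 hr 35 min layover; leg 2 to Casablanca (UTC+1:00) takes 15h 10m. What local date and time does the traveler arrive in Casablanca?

Convert departure to UTC: 6:08 AM − 4:00 = 2:08 AM UTC on Jun 15.
Add 11 hours and 27 minutes leg 1 → 1:35 PM UTC.
Add 3 hours and 35 minutes layover in Shanghai → 5:10 PM UTC.
Add 15 hours 10 minutes leg 2 → 8:20 AM UTC (Jun 16).
Casablanca is UTC+1:00, so local arrival = 8:20 AM + 1:00 = 9:20 AM on Jun 16.

9:20 AM on June 16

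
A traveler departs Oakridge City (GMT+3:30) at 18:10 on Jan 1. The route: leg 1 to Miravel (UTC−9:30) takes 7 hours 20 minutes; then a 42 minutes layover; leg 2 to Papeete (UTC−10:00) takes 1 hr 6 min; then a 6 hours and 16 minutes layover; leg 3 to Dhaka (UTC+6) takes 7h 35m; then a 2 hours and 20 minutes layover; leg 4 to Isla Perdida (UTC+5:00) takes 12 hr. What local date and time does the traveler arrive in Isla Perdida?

08:59 on January 3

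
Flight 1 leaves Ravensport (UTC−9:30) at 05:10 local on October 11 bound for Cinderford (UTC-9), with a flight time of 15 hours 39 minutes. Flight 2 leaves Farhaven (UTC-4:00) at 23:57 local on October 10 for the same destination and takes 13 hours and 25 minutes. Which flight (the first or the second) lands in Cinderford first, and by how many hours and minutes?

the second, by 12 hours 57 minutes

Flight 1 in UTC: 05:10 + 9:30 = 14:40 on Oct 11.
+15 hours 39 minutes → arrive 06:19 UTC on Oct 12.
Flight 2 in UTC: 23:57 + 4:00 = 03:57 on Oct 11.
+13 hours and 25 minutes → arrive 17:22 UTC on Oct 11.
Flight 2 lands earlier by 12 hours 57 minutes.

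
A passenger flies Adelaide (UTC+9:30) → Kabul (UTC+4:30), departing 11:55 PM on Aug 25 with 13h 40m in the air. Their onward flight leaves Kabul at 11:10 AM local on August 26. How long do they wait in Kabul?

2 hours 35 minutes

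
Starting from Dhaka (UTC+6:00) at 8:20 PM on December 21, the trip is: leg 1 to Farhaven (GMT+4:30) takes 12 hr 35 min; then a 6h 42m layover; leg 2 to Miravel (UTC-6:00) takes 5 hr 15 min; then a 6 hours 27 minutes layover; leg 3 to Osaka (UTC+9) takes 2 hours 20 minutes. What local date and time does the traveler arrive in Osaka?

8:39 AM on December 23

Convert departure to UTC: 8:20 PM − 6:00 = 2:20 PM UTC on Dec 21.
Add 12 hours and 35 minutes leg 1 → 2:55 AM UTC (Dec 22).
Add 6 hours and 42 minutes layover in Farhaven → 9:37 AM UTC.
Add 5 hours 15 minutes leg 2 → 2:52 PM UTC.
Add 6 hours 27 minutes layover in Miravel → 9:19 PM UTC.
Add 2 hours and 20 minutes leg 3 → 11:39 PM UTC.
Osaka is UTC+9:00, so local arrival = 11:39 PM + 9:00 = 8:39 AM on Dec 23.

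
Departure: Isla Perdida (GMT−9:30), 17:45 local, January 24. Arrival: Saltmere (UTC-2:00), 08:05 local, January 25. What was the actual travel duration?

Departure in UTC: 17:45 + 9:30 = 03:15 on Jan 25.
Arrival in UTC: 08:05 + 2:00 = 10:05 on Jan 25.
Elapsed = 10:05 − 03:15 = 6 hours 50 minutes.

6 hours 50 minutes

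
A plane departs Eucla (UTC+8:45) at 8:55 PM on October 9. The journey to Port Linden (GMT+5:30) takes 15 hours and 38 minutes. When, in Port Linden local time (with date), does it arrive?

Convert departure to UTC: 8:55 PM − 8:45 = 12:10 PM UTC on Oct 9.
Add 15 hours and 38 minutes travel time → 3:48 AM UTC (Oct 10).
Port Linden is UTC+5:30, so local arrival = 3:48 AM + 5:30 = 9:18 AM on Oct 10.

9:18 AM on Oct 10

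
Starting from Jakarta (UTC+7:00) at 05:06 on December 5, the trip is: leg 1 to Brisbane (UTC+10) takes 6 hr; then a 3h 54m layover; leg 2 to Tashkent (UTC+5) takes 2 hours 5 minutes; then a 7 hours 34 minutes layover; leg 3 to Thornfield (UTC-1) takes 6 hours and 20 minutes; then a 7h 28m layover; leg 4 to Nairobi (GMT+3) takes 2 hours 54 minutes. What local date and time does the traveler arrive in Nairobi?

Convert departure to UTC: 05:06 − 7:00 = 22:06 UTC on Dec 4.
Add 6 hours leg 1 → 04:06 UTC (Dec 5).
Add 3 hours 54 minutes layover in Brisbane → 08:00 UTC.
Add 2 hours 5 minutes leg 2 → 10:05 UTC.
Add 7 hours and 34 minutes layover in Tashkent → 17:39 UTC.
Add 6 hours and 20 minutes leg 3 → 23:59 UTC.
Add 7 hours and 28 minutes layover in Thornfield → 07:27 UTC (Dec 6).
Add 2 hours 54 minutes leg 4 → 10:21 UTC.
Nairobi is UTC+3:00, so local arrival = 10:21 + 3:00 = 13:21 on Dec 6.

13:21 on December 6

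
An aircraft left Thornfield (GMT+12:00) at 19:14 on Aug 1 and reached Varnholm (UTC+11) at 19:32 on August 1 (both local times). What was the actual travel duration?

1 hour 18 minutes

Departure in UTC: 19:14 − 12:00 = 07:14 on Aug 1.
Arrival in UTC: 19:32 − 11:00 = 08:32 on Aug 1.
Elapsed = 08:32 − 07:14 = 1 hour 18 minutes.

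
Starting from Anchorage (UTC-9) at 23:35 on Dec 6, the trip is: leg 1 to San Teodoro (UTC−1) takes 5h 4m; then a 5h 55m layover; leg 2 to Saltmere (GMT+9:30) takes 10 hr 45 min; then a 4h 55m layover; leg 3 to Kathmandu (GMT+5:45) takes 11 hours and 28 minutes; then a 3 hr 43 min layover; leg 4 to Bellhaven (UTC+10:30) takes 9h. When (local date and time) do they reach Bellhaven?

Convert departure to UTC: 23:35 + 9:00 = 08:35 UTC on Dec 7.
Add 5 hours 4 minutes leg 1 → 13:39 UTC.
Add 5 hours and 55 minutes layover in San Teodoro → 19:34 UTC.
Add 10 hours 45 minutes leg 2 → 06:19 UTC (Dec 8).
Add 4 hours 55 minutes layover in Saltmere → 11:14 UTC.
Add 11 hours 28 minutes leg 3 → 22:42 UTC.
Add 3 hours and 43 minutes layover in Kathmandu → 02:25 UTC (Dec 9).
Add 9 hours leg 4 → 11:25 UTC.
Bellhaven is UTC+10:30, so local arrival = 11:25 + 10:30 = 21:55 on Dec 9.

21:55 on December 9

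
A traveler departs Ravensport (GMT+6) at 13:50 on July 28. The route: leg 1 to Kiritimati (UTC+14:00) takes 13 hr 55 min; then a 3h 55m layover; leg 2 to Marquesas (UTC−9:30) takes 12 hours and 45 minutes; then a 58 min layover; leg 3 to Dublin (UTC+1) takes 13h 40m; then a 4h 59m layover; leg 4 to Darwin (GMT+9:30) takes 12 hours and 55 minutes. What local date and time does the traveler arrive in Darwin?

08:27 on July 31

Convert departure to UTC: 13:50 − 6:00 = 07:50 UTC on Jul 28.
Add 13 hours and 55 minutes leg 1 → 21:45 UTC.
Add 3 hours 55 minutes layover in Kiritimati → 01:40 UTC (Jul 29).
Add 12 hours and 45 minutes leg 2 → 14:25 UTC.
Add 58 minutes layover in Marquesas → 15:23 UTC.
Add 13 hours 40 minutes leg 3 → 05:03 UTC (Jul 30).
Add 4 hours and 59 minutes layover in Dublin → 10:02 UTC.
Add 12 hours and 55 minutes leg 4 → 22:57 UTC.
Darwin is UTC+9:30, so local arrival = 22:57 + 9:30 = 08:27 on Jul 31.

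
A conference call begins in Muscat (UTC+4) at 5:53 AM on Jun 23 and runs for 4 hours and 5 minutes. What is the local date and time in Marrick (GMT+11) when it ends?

Convert start to UTC: 5:53 AM − 4:00 = 1:53 AM UTC on Jun 23.
Add 4 hours 5 minutes duration → 5:58 AM UTC.
Marrick is UTC+11:00, so local end time = 5:58 AM + 11:00 = 4:58 PM on Jun 23.

4:58 PM on Jun 23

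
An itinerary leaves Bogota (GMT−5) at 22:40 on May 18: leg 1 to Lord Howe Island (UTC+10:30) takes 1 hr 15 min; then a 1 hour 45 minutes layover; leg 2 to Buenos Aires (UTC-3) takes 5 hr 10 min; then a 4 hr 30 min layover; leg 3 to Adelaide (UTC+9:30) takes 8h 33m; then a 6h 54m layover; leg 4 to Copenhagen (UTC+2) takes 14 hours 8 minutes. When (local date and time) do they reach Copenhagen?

23:55 on May 20

Convert departure to UTC: 22:40 + 5:00 = 03:40 UTC on May 19.
Add 1 hour 15 minutes leg 1 → 04:55 UTC.
Add 1 hour and 45 minutes layover in Lord Howe Island → 06:40 UTC.
Add 5 hours 10 minutes leg 2 → 11:50 UTC.
Add 4 hours and 30 minutes layover in Buenos Aires → 16:20 UTC.
Add 8 hours 33 minutes leg 3 → 00:53 UTC (May 20).
Add 6 hours 54 minutes layover in Adelaide → 07:47 UTC.
Add 14 hours 8 minutes leg 4 → 21:55 UTC.
Copenhagen is UTC+2:00, so local arrival = 21:55 + 2:00 = 23:55 on May 20.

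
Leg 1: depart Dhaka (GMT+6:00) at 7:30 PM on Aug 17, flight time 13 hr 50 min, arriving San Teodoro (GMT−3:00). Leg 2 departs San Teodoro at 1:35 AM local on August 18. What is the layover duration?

Convert departure to UTC: 7:30 PM − 6:00 = 1:30 PM UTC on Aug 17.
Add 13 hours 50 minutes flight time → 3:20 AM UTC (Aug 18).
San Teodoro is UTC−3:00, so local arrival = 3:20 AM − 3:00 = 12:20 AM on Aug 18.
Layover = 1:35 AM − 12:20 AM = 1 hour 15 minutes.

1 hour 15 minutes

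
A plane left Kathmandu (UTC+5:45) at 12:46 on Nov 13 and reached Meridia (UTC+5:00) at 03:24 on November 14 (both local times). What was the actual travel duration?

Meridia is 0:45 behind Kathmandu.
Clock-face elapsed time (ignoring zones) is 14 hours 38 minutes.
Actual elapsed = 14 hours 38 minutes + 0:45 = 15 hours 23 minutes.

15 hours 23 minutes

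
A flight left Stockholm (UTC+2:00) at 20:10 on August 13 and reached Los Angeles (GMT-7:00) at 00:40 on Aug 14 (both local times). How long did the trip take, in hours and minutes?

13 hours 30 minutes

Departure in UTC: 20:10 − 2:00 = 18:10 on Aug 13.
Arrival in UTC: 00:40 + 7:00 = 07:40 on Aug 14.
Elapsed = 07:40 − 18:10 (+1 day) = 13 hours 30 minutes.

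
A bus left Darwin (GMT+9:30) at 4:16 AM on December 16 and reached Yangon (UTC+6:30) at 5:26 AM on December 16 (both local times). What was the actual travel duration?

4 hours 10 minutes

Yangon is 3:00 behind Darwin.
Clock-face elapsed time (ignoring zones) is 1 hour 10 minutes.
Actual elapsed = 1 hour 10 minutes + 3:00 = 4 hours 10 minutes.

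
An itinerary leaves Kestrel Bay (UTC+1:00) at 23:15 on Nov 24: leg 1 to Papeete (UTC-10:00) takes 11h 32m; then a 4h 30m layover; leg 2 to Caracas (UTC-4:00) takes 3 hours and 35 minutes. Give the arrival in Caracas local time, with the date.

Convert departure to UTC: 23:15 − 1:00 = 22:15 UTC on Nov 24.
Add 11 hours and 32 minutes leg 1 → 09:47 UTC (Nov 25).
Add 4 hours 30 minutes layover in Papeete → 14:17 UTC.
Add 3 hours 35 minutes leg 2 → 17:52 UTC.
Caracas is UTC−4:00, so local arrival = 17:52 − 4:00 = 13:52 on Nov 25.

13:52 on November 25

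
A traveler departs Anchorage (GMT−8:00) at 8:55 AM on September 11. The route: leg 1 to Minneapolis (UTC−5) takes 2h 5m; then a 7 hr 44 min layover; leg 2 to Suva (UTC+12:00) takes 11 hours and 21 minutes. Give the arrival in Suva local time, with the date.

2:05 AM on Sep 13

Convert departure to UTC: 8:55 AM + 8:00 = 4:55 PM UTC on Sep 11.
Add 2 hours 5 minutes leg 1 → 7:00 PM UTC.
Add 7 hours and 44 minutes layover in Minneapolis → 2:44 AM UTC (Sep 12).
Add 11 hours and 21 minutes leg 2 → 2:05 PM UTC.
Suva is UTC+12:00, so local arrival = 2:05 PM + 12:00 = 2:05 AM on Sep 13.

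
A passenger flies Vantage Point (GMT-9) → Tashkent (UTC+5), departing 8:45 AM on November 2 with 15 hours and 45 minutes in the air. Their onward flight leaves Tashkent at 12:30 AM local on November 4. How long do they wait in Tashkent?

10 hours

Convert departure to UTC: 8:45 AM + 9:00 = 5:45 PM UTC on Nov 2.
Add 15 hours and 45 minutes flight time → 9:30 AM UTC (Nov 3).
Tashkent is UTC+5:00, so local arrival = 9:30 AM + 5:00 = 2:30 PM on Nov 3.
Layover = 12:30 AM − 2:30 PM (+1 day) = 10 hours.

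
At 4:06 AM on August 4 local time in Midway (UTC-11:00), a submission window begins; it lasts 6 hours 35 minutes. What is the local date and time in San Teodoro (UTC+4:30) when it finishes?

Convert start to UTC: 4:06 AM + 11:00 = 3:06 PM UTC on Aug 4.
Add 6 hours and 35 minutes duration → 9:41 PM UTC.
San Teodoro is UTC+4:30, so local end time = 9:41 PM + 4:30 = 2:11 AM on Aug 5.

2:11 AM on Aug 5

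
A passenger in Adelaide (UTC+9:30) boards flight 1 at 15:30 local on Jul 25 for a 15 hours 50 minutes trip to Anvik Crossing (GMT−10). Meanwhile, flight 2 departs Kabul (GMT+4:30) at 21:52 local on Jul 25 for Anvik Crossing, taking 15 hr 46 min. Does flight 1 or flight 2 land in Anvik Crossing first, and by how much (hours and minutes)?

Flight 1 in UTC: 15:30 − 9:30 = 06:00 on Jul 25.
+15 hours 50 minutes → arrive 21:50 UTC on Jul 25.
Flight 2 in UTC: 21:52 − 4:30 = 17:22 on Jul 25.
+15 hours and 46 minutes → arrive 09:08 UTC on Jul 26.
Flight 1 lands earlier by 11 hours 18 minutes.

the first, by 11 hours 18 minutes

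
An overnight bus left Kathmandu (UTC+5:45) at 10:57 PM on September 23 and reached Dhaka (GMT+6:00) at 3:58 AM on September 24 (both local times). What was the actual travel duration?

4 hours 46 minutes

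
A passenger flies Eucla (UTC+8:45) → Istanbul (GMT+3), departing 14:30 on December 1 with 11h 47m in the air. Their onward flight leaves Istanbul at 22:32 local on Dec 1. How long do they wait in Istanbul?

Convert departure to UTC: 14:30 − 8:45 = 05:45 UTC on Dec 1.
Add 11 hours 47 minutes flight time → 17:32 UTC.
Istanbul is UTC+3:00, so local arrival = 17:32 + 3:00 = 20:32 on Dec 1.
Layover = 22:32 − 20:32 = 2 hours.

2 hours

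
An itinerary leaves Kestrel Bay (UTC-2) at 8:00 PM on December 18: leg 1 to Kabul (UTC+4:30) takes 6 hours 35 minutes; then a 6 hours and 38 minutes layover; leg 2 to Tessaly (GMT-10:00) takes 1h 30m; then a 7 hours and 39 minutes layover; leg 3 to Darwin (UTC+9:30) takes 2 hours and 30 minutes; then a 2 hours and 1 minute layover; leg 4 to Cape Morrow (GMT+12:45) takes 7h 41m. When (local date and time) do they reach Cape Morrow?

9:19 PM on Dec 20

Convert departure to UTC: 8:00 PM + 2:00 = 10:00 PM UTC on Dec 18.
Add 6 hours 35 minutes leg 1 → 4:35 AM UTC (Dec 19).
Add 6 hours and 38 minutes layover in Kabul → 11:13 AM UTC.
Add 1 hour and 30 minutes leg 2 → 12:43 PM UTC.
Add 7 hours 39 minutes layover in Tessaly → 8:22 PM UTC.
Add 2 hours and 30 minutes leg 3 → 10:52 PM UTC.
Add 2 hours 1 minute layover in Darwin → 12:53 AM UTC (Dec 20).
Add 7 hours and 41 minutes leg 4 → 8:34 AM UTC.
Cape Morrow is UTC+12:45, so local arrival = 8:34 AM + 12:45 = 9:19 PM on Dec 20.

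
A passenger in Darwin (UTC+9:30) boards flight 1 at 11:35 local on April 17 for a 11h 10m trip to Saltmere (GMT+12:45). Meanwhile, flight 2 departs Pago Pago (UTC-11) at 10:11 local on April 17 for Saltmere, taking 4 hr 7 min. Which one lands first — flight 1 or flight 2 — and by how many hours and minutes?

Flight 1 in UTC: 11:35 − 9:30 = 02:05 on Apr 17.
+11 hours 10 minutes → arrive 13:15 UTC on Apr 17.
Flight 2 in UTC: 10:11 + 11:00 = 21:11 on Apr 17.
+4 hours 7 minutes → arrive 01:18 UTC on Apr 18.
Flight 1 lands earlier by 12 hours 3 minutes.

the first, by 12 hours 3 minutes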